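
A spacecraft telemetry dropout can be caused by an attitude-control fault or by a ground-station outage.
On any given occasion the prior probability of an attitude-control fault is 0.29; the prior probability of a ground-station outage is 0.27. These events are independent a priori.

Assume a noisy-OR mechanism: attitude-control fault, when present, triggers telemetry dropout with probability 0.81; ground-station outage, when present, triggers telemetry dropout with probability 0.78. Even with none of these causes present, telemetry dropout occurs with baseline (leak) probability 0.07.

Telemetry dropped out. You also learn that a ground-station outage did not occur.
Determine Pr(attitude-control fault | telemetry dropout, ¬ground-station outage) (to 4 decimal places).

Under noisy-OR, P(telemetry dropout | causes) = 1 − (1−0.07)·∏(1−qᵢ) over the active causes.
Sum P(telemetry dropout|·) weighted by the priors over both values of attitude-control fault:
  P(telemetry dropout | ¬ground-station outage) = 0.07·0.71 + 0.8233·0.29
        = 0.049700 + 0.238757 = 0.288457
Configurations with attitude-control fault contribute 0.238757, so
  P(attitude-control fault | telemetry dropout, ¬ground-station outage) = 0.238757 / 0.288457 ≈ 0.8277

Pr(attitude-control fault | telemetry dropout, ¬ground-station outage) ≈ 0.8277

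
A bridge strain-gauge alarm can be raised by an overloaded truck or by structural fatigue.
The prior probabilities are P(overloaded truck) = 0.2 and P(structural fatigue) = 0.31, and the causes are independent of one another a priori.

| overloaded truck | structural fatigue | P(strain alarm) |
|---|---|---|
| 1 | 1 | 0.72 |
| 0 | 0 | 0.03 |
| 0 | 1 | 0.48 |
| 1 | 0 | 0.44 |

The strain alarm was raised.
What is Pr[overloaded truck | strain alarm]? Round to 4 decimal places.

P(strain alarm) = 0.03·0.8·0.69 + 0.48·0.8·0.31 + 0.44·0.2·0.69 + 0.72·0.2·0.31 = 0.016560 + 0.119040 + 0.060720 + 0.044640 = 0.240960
Restricting to configurations with overloaded truck present: 0.060720 + 0.044640 = 0.105360.
Hence the posterior is 0.105360/0.240960 ≈ 0.4373.

Pr[overloaded truck | strain alarm] ≈ 0.4373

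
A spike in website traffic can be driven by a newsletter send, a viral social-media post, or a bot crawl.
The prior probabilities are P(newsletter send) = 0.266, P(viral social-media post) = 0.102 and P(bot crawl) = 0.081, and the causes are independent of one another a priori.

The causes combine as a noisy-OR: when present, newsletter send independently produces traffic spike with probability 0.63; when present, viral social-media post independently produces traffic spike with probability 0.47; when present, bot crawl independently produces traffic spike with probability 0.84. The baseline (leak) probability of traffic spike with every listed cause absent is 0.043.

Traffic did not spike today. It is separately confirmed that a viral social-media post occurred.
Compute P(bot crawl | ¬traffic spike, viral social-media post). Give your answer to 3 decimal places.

P(bot crawl | ¬traffic spike, viral social-media post) ≈ 0.014

Under noisy-OR, P(traffic spike | causes) = 1 − (1−0.043)·∏(1−qᵢ) over the active causes.
Numerator (weight on configurations with bot crawl): 0.004825 + 0.000647 = 0.005472
Normalizer over all consistent configurations: 0.50721*0.734*0.919 + 0.081154*0.734*0.081 + 0.187668*0.266*0.919 + 0.030027*0.266*0.081 = 0.393484
Posterior = 0.005472 / 0.393484 ≈ 0.014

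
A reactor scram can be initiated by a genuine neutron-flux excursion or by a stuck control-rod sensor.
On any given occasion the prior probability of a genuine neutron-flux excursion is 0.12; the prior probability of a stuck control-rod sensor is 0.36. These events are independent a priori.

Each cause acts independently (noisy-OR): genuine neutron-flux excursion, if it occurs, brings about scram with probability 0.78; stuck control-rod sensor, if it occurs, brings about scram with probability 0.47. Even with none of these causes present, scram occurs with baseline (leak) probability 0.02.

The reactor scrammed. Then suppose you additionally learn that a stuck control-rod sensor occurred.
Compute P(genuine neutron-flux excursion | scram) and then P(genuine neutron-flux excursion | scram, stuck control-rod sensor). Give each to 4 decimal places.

Under noisy-OR, P(scram | causes) = 1 − (1−0.02)·∏(1−qᵢ) over the active causes.
P(scram) = 0.02·0.88·0.64 + 0.4806·0.88·0.36 + 0.7844·0.12·0.64 + 0.885732·0.12·0.36 = 0.011264 + 0.152254 + 0.060242 + 0.038264 = 0.262024
Of this, 0.098506 comes from 0.060242 + 0.038264 (the genuine neutron-flux excursion=true cases).
Hence the posterior is 0.098506/0.262024 ≈ 0.3759.

With the extra evidence:
For the numerator, keep only genuine neutron-flux excursion=true terms: 0.885732×0.12 = 0.106288
Normalizer over all consistent configurations: 0.4806×0.88 + 0.885732×0.12 = 0.529216
Posterior = 0.106288 / 0.529216 ≈ 0.2008
— stuck control-rod sensor explains away the evidence for genuine neutron-flux excursion.

P(genuine neutron-flux excursion | scram) ≈ 0.3759; P(genuine neutron-flux excursion | scram, stuck control-rod sensor) ≈ 0.2008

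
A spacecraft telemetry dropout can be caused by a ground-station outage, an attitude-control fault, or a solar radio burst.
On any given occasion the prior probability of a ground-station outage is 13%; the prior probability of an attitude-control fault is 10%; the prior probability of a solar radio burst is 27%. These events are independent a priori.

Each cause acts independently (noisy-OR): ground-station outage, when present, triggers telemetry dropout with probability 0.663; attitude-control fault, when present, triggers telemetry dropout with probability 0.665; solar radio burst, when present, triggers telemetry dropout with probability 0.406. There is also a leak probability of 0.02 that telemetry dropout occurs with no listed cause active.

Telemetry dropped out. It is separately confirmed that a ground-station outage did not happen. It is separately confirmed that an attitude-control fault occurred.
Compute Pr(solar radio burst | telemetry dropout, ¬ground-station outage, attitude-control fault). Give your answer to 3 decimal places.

Under noisy-OR, P(telemetry dropout | causes) = 1 − (1−0.02)·∏(1−qᵢ) over the active causes.
P(telemetry dropout | ¬ground-station outage, attitude-control fault) = 0.6717×0.73 + 0.80499×0.27 = 0.490341 + 0.217347 = 0.707688
Restricting to configurations with solar radio burst present: 0.80499×0.27 = 0.217347.
So P(solar radio burst | telemetry dropout, ¬ground-station outage, attitude-control fault) = 0.217347/0.707688 ≈ 0.307.

Pr(solar radio burst | telemetry dropout, ¬ground-station outage, attitude-control fault) ≈ 0.307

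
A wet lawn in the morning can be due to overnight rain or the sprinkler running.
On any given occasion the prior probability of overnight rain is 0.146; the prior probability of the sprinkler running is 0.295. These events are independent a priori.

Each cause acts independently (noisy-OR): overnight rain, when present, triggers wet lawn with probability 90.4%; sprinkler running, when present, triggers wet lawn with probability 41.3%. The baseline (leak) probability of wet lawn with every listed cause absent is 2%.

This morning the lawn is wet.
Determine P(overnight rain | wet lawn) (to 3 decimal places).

Under noisy-OR, P(wet lawn | causes) = 1 − (1−0.02)·∏(1−qᵢ) over the active causes.
By total probability over the 4 (overnight rain, sprinkler running) configurations:
  P(wet lawn) = 0.02×0.854×0.705 + 0.42474×0.854×0.295 + 0.90592×0.146×0.705 + 0.944775×0.146×0.295
        = 0.012041 + 0.107005 + 0.093246 + 0.040691 = 0.252983
Configurations with overnight rain contribute 0.133937, so
  P(overnight rain | wet lawn) = 0.133937 / 0.252983 ≈ 0.529

P(overnight rain | wet lawn) ≈ 0.529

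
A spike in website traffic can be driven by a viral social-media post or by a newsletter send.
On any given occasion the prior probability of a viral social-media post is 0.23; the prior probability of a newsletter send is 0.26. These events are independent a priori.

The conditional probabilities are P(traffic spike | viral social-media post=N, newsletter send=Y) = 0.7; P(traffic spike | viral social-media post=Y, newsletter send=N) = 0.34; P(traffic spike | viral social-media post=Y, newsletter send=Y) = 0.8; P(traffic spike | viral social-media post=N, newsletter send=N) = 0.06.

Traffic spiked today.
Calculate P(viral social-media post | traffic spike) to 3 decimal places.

Enumerate the 4 (viral social-media post, newsletter send) configurations and weight by the priors:
  P(traffic spike) = 0.06*0.77*0.74 + 0.7*0.77*0.26 + 0.34*0.23*0.74 + 0.8*0.23*0.26
        = 0.034188 + 0.140140 + 0.057868 + 0.047840 = 0.280036
Keeping only the viral social-media post-present terms gives 0.105708, so
  P(viral social-media post | traffic spike) = 0.105708 / 0.280036 ≈ 0.377

P(viral social-media post | traffic spike) ≈ 0.377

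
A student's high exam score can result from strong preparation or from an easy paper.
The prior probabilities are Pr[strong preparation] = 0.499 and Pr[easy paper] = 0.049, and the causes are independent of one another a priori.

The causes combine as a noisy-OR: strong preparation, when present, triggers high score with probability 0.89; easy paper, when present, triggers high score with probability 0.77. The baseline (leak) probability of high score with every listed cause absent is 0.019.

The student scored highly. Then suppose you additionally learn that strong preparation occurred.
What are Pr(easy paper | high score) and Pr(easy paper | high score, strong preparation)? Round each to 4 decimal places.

Under noisy-OR, P(high score | causes) = 1 − (1−0.019)·∏(1−qᵢ) over the active causes.
For the numerator, keep only easy paper=true terms: 0.019010 + 0.023844 = 0.042854
Denominator P(high score): 0.019·0.501·0.951 + 0.77437·0.501·0.049 + 0.89209·0.499·0.951 + 0.975181·0.499·0.049 = 0.475247
Posterior = 0.042854 / 0.475247 ≈ 0.0902

Now also conditioning on strong preparation=true:
Numerator (weight on configurations with easy paper): 0.975181×0.049 = 0.047784
The normalizing constant is 0.89209×0.951 + 0.975181×0.049 = 0.896162
P(easy paper | high score, strong preparation) = 0.047784/0.896162 ≈ 0.0533

Pr(easy paper | high score) ≈ 0.0902; Pr(easy paper | high score, strong preparation) ≈ 0.0533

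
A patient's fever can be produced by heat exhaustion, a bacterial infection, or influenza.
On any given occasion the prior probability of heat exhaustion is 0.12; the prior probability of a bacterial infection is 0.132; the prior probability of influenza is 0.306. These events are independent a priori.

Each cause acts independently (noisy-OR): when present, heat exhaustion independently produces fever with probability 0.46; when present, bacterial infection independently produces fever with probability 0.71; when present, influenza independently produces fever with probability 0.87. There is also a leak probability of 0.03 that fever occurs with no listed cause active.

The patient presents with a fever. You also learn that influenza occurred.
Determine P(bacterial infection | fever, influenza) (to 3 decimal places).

P(bacterial infection | fever, influenza) ≈ 0.143

Under noisy-OR, P(fever | causes) = 1 − (1−0.03)·∏(1−qᵢ) over the active causes.
By total probability over the 4 (heat exhaustion, bacterial infection) configurations:
  P(fever | influenza) = 0.8739×0.88×0.868 + 0.963431×0.88×0.132 + 0.931906×0.12×0.868 + 0.980253×0.12×0.132
        = 0.667520 + 0.111912 + 0.097067 + 0.015527 = 0.892026
Configurations with bacterial infection contribute 0.127439, so
  P(bacterial infection | fever, influenza) = 0.127439 / 0.892026 ≈ 0.143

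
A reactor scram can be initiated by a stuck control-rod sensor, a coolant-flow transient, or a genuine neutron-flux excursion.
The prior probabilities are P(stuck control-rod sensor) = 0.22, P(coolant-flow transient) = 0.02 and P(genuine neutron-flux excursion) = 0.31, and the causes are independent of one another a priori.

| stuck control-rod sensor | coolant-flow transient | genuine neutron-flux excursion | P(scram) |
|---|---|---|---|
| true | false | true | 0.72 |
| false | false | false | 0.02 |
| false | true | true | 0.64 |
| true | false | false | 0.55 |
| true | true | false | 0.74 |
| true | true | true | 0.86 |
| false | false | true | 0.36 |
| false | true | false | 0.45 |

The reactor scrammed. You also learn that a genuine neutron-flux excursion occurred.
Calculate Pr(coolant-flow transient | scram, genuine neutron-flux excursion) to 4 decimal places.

P(scram | genuine neutron-flux excursion) = 0.36·0.78·0.98 + 0.64·0.78·0.02 + 0.72·0.22·0.98 + 0.86·0.22·0.02 = 0.275184 + 0.009984 + 0.155232 + 0.003784 = 0.444184
Of this, 0.013768 comes from 0.009984 + 0.003784 (the coolant-flow transient=true cases).
P(coolant-flow transient | scram, genuine neutron-flux excursion) = 0.013768 / 0.444184 ≈ 0.0310

Pr(coolant-flow transient | scram, genuine neutron-flux excursion) ≈ 0.0310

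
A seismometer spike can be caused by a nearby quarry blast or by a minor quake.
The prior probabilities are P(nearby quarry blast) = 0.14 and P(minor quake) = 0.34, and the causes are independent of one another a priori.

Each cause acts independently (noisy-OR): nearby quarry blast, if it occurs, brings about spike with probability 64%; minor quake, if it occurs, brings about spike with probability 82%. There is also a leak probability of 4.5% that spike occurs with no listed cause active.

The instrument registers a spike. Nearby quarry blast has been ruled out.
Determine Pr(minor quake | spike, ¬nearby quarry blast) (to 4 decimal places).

Pr(minor quake | spike, ¬nearby quarry blast) ≈ 0.9046

Under noisy-OR, P(spike | causes) = 1 − (1−0.045)·∏(1−qᵢ) over the active causes.
Sum P(spike|·) weighted by the priors over both values of minor quake:
  P(spike | ¬nearby quarry blast) = 0.045*0.66 + 0.8281*0.34
        = 0.029700 + 0.281554 = 0.311254
Keeping only the minor quake-present terms gives 0.281554, so
  P(minor quake | spike, ¬nearby quarry blast) = 0.281554 / 0.311254 ≈ 0.9046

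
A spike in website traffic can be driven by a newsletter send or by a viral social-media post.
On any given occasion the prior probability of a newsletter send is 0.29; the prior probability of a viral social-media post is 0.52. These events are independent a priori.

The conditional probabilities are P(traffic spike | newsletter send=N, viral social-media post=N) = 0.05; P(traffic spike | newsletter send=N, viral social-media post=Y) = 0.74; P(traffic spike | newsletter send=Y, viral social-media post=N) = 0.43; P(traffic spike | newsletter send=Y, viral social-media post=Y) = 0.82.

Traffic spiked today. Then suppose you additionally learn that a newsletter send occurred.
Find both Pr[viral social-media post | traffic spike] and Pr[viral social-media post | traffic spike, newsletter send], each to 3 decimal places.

Weight on viral social-media post=true, given the evidence: 0.273208 + 0.123656 = 0.396864
Normalizer over all consistent configurations: 0.05·0.71·0.48 + 0.74·0.71·0.52 + 0.43·0.29·0.48 + 0.82·0.29·0.52 = 0.473760
P(viral social-media post | traffic spike) = 0.396864/0.473760 ≈ 0.838

Now condition on the additional information:
By total probability over both values of viral social-media post:
  P(traffic spike | newsletter send) = 0.43·0.48 + 0.82·0.52
        = 0.206400 + 0.426400 = 0.632800
Keeping only the viral social-media post-present terms gives 0.426400, so
  P(viral social-media post | traffic spike, newsletter send) = 0.426400 / 0.632800 ≈ 0.674

Pr[viral social-media post | traffic spike] ≈ 0.838; Pr[viral social-media post | traffic spike, newsletter send] ≈ 0.674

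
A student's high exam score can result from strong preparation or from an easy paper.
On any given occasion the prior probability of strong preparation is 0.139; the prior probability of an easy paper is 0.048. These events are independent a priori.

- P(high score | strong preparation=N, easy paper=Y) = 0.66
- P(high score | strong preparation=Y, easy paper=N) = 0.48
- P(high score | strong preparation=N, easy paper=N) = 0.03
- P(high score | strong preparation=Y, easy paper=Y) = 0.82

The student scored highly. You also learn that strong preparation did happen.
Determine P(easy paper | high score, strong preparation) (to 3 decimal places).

Sum P(high score|·) weighted by the priors over both values of easy paper:
  P(high score | strong preparation) = 0.48·0.952 + 0.82·0.048
        = 0.456960 + 0.039360 = 0.496320
Keeping only the easy paper-present terms gives 0.039360, so
  P(easy paper | high score, strong preparation) = 0.039360 / 0.496320 ≈ 0.079

P(easy paper | high score, strong preparation) ≈ 0.079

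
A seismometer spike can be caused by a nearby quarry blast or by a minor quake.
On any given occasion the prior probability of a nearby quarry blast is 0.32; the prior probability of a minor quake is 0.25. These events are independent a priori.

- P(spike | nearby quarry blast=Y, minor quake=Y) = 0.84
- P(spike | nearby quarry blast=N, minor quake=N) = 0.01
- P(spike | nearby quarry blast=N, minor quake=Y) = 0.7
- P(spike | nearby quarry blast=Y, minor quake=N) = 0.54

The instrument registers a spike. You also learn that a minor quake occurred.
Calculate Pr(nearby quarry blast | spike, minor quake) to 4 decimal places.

Sum P(spike|·) weighted by the priors over both values of nearby quarry blast:
  P(spike | minor quake) = 0.7·0.68 + 0.84·0.32
        = 0.476000 + 0.268800 = 0.744800
Keeping only the nearby quarry blast-present terms gives 0.268800, so
  P(nearby quarry blast | spike, minor quake) = 0.268800 / 0.744800 ≈ 0.3609

Pr(nearby quarry blast | spike, minor quake) ≈ 0.3609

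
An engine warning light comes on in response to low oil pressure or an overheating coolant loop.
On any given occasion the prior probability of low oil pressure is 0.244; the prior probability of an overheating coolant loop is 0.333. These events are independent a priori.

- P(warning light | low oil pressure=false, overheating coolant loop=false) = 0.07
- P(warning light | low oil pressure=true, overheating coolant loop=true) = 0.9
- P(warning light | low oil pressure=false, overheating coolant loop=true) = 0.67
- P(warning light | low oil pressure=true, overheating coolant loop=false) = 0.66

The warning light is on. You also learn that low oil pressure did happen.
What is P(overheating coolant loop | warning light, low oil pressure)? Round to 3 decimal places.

P(warning light | low oil pressure) = 0.66·0.667 + 0.9·0.333 = 0.440220 + 0.299700 = 0.739920
Of this, 0.299700 comes from 0.9·0.333 (the overheating coolant loop=true cases).
So P(overheating coolant loop | warning light, low oil pressure) = 0.299700/0.739920 ≈ 0.405.

P(overheating coolant loop | warning light, low oil pressure) ≈ 0.405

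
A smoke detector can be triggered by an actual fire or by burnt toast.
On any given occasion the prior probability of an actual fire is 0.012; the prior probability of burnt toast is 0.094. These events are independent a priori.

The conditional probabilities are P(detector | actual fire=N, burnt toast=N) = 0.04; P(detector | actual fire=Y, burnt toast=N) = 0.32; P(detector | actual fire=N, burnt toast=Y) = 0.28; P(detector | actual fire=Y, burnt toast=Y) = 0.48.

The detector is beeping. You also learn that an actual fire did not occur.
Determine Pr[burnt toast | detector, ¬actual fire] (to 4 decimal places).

Pr[burnt toast | detector, ¬actual fire] ≈ 0.4207

P(detector | ¬actual fire) = 0.04·0.906 + 0.28·0.094 = 0.036240 + 0.026320 = 0.062560
Of this, 0.026320 comes from 0.28·0.094 (the burnt toast=true cases).
Hence the posterior is 0.026320/0.062560 ≈ 0.4207.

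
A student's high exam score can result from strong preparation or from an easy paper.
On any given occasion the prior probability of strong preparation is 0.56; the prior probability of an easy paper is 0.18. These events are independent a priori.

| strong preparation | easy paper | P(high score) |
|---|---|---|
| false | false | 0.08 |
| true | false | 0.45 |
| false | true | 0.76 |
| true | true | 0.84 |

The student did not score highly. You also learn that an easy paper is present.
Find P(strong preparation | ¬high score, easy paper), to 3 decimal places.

For the numerator, keep only strong preparation=true terms: 0.16*0.56 = 0.089600
Normalizer over all consistent configurations: 0.24*0.44 + 0.16*0.56 = 0.195200
P(strong preparation | ¬high score, easy paper) = 0.089600/0.195200 ≈ 0.459

P(strong preparation | ¬high score, easy paper) ≈ 0.459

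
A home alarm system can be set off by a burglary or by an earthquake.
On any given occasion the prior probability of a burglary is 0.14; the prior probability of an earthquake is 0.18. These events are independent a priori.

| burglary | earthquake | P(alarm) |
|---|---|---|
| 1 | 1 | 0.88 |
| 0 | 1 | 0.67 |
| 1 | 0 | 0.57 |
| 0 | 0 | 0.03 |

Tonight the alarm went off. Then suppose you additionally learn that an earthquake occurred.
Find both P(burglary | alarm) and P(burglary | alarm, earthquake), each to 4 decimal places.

P(burglary | alarm) ≈ 0.4123; P(burglary | alarm, earthquake) ≈ 0.1762

Weight on burglary=true, given the evidence: 0.065436 + 0.022176 = 0.087612
The normalizing constant is 0.03·0.86·0.82 + 0.67·0.86·0.18 + 0.57·0.14·0.82 + 0.88·0.14·0.18 = 0.212484
P(burglary | alarm) = 0.087612/0.212484 ≈ 0.4123

Now also conditioning on earthquake=true:
Numerator (weight on configurations with burglary): 0.88*0.14 = 0.123200
The normalizing constant is 0.67*0.86 + 0.88*0.14 = 0.699400
Posterior = 0.123200 / 0.699400 ≈ 0.1762
Conditioning on earthquake lowers the posterior on burglary: the classic explaining-away effect in a common-effect structure.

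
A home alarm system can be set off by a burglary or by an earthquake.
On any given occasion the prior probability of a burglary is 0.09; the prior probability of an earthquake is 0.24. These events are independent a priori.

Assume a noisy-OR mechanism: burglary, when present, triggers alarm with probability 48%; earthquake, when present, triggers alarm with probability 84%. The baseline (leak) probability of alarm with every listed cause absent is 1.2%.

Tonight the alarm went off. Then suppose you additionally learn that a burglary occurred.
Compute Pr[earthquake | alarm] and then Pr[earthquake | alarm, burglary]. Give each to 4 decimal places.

Pr[earthquake | alarm] ≈ 0.8306; Pr[earthquake | alarm, burglary] ≈ 0.3735

Under noisy-OR, P(alarm | causes) = 1 − (1−0.012)·∏(1−qᵢ) over the active causes.
Numerator (weight on configurations with earthquake): 0.183875 + 0.019824 = 0.203699
Denominator P(alarm): 0.012×0.91×0.76 + 0.84192×0.91×0.24 + 0.48624×0.09×0.76 + 0.917798×0.09×0.24 = 0.245257
P(earthquake | alarm) = 0.203699/0.245257 ≈ 0.8306

Now condition on the additional information:
P(alarm | burglary) = 0.48624×0.76 + 0.917798×0.24 = 0.369542 + 0.220272 = 0.589814
Restricting to configurations with earthquake present: 0.917798×0.24 = 0.220272.
So P(earthquake | alarm, burglary) = 0.220272/0.589814 ≈ 0.3735.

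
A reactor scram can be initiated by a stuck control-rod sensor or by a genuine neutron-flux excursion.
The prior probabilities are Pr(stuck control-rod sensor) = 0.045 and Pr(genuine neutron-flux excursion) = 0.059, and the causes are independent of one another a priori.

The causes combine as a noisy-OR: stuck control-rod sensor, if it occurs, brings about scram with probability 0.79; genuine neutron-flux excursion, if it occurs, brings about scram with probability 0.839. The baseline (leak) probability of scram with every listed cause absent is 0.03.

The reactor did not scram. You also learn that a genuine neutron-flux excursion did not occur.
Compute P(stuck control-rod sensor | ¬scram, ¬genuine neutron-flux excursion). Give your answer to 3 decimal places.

Under noisy-OR, P(scram | causes) = 1 − (1−0.03)·∏(1−qᵢ) over the active causes.
For the numerator, keep only stuck control-rod sensor=true terms: 0.2037*0.045 = 0.009166
Normalizer over all consistent configurations: 0.97*0.955 + 0.2037*0.045 = 0.935516
P(stuck control-rod sensor | ¬scram, ¬genuine neutron-flux excursion) = 0.009166/0.935516 ≈ 0.010

P(stuck control-rod sensor | ¬scram, ¬genuine neutron-flux excursion) ≈ 0.010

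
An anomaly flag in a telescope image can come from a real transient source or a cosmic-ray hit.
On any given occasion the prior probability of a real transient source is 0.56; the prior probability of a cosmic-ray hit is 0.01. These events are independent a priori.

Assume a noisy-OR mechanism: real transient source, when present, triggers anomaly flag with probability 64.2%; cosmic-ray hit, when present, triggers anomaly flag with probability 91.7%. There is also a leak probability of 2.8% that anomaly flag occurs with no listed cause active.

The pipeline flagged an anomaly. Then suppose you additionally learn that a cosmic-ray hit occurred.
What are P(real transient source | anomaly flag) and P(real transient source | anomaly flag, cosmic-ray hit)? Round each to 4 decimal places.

P(real transient source | anomaly flag) ≈ 0.9576; P(real transient source | anomaly flag, cosmic-ray hit) ≈ 0.5735

Under noisy-OR, P(anomaly flag | causes) = 1 − (1−0.028)·∏(1−qᵢ) over the active causes.
Enumerate the 4 (real transient source, cosmic-ray hit) configurations and weight by the priors:
  P(anomaly flag) = 0.028·0.44·0.99 + 0.919324·0.44·0.01 + 0.652024·0.56·0.99 + 0.971118·0.56·0.01
        = 0.012197 + 0.004045 + 0.361482 + 0.005438 = 0.383162
Keeping only the real transient source-present terms gives 0.366920, so
  P(real transient source | anomaly flag) = 0.366920 / 0.383162 ≈ 0.9576

Now also conditioning on cosmic-ray hit=true:
Sum P(anomaly flag|·) weighted by the priors over both values of real transient source:
  P(anomaly flag | cosmic-ray hit) = 0.919324·0.44 + 0.971118·0.56
        = 0.404503 + 0.543826 = 0.948329
Configurations with real transient source contribute 0.543826, so
  P(real transient source | anomaly flag, cosmic-ray hit) = 0.543826 / 0.948329 ≈ 0.5735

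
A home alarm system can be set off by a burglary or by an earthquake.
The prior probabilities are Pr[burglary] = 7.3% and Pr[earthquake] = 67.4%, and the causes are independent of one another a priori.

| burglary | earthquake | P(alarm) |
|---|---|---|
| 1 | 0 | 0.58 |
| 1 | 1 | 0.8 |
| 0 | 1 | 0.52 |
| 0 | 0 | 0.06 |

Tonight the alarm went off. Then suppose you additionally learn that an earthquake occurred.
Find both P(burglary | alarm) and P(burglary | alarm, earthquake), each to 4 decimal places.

P(burglary | alarm) ≈ 0.1342; P(burglary | alarm, earthquake) ≈ 0.1081

Weight on burglary=true, given the evidence: 0.013803 + 0.039362 = 0.053165
Normalizer over all consistent configurations: 0.06*0.927*0.326 + 0.52*0.927*0.674 + 0.58*0.073*0.326 + 0.8*0.073*0.674 = 0.396192
Posterior = 0.053165 / 0.396192 ≈ 0.1342

With the extra evidence:
Numerator (weight on configurations with burglary): 0.8×0.073 = 0.058400
Denominator P(alarm | earthquake): 0.52×0.927 + 0.8×0.073 = 0.540440
P(burglary | alarm, earthquake) = 0.058400/0.540440 ≈ 0.1081
— earthquake explains away the evidence for burglary.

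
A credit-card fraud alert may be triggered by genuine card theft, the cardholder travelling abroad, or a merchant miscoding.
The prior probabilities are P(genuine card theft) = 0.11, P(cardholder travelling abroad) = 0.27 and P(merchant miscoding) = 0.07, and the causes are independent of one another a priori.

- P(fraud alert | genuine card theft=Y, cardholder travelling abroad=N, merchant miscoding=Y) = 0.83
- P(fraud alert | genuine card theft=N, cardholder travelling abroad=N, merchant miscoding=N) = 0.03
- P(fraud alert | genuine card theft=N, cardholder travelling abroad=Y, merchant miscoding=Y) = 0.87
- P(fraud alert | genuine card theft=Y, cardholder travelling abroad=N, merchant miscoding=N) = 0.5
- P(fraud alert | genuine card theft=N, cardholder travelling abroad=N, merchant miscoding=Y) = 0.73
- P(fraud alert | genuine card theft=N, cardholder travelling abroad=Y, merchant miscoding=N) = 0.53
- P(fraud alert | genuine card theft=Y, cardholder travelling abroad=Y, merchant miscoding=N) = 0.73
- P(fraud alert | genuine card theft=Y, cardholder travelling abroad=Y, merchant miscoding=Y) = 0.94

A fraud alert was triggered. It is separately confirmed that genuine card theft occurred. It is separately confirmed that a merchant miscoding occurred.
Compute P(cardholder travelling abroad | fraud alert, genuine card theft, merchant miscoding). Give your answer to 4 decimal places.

P(cardholder travelling abroad | fraud alert, genuine card theft, merchant miscoding) ≈ 0.2952

For the numerator, keep only cardholder travelling abroad=true terms: 0.94×0.27 = 0.253800
Denominator P(fraud alert | genuine card theft, merchant miscoding): 0.83×0.73 + 0.94×0.27 = 0.859700
Posterior = 0.253800 / 0.859700 ≈ 0.2952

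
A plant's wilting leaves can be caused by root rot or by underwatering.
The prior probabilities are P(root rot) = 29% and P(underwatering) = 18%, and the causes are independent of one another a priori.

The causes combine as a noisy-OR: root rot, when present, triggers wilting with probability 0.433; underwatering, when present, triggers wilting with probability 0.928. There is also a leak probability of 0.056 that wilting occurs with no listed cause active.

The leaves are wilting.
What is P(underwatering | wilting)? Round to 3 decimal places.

P(underwatering | wilting) ≈ 0.542

Under noisy-OR, P(wilting | causes) = 1 − (1−0.056)·∏(1−qᵢ) over the active causes.
P(wilting) = 0.056×0.71×0.82 + 0.932032×0.71×0.18 + 0.464752×0.29×0.82 + 0.961462×0.29×0.18 = 0.032603 + 0.119114 + 0.110518 + 0.050188 = 0.312423
Of this, 0.169302 comes from 0.119114 + 0.050188 (the underwatering=true cases).
Hence the posterior is 0.169302/0.312423 ≈ 0.542.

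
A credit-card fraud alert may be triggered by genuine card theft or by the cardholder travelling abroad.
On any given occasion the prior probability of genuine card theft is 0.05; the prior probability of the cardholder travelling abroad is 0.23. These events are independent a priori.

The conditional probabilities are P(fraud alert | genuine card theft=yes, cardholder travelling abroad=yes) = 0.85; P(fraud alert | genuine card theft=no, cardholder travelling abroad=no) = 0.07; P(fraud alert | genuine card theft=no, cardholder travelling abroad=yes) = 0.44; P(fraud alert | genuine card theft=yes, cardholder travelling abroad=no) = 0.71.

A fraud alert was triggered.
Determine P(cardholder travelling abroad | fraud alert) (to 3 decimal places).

P(cardholder travelling abroad | fraud alert) ≈ 0.574

Sum P(fraud alert|·) weighted by the priors over the 4 (genuine card theft, cardholder travelling abroad) configurations:
  P(fraud alert) = 0.07×0.95×0.77 + 0.44×0.95×0.23 + 0.71×0.05×0.77 + 0.85×0.05×0.23
        = 0.051205 + 0.096140 + 0.027335 + 0.009775 = 0.184455
Keeping only the cardholder travelling abroad-present terms gives 0.105915, so
  P(cardholder travelling abroad | fraud alert) = 0.105915 / 0.184455 ≈ 0.574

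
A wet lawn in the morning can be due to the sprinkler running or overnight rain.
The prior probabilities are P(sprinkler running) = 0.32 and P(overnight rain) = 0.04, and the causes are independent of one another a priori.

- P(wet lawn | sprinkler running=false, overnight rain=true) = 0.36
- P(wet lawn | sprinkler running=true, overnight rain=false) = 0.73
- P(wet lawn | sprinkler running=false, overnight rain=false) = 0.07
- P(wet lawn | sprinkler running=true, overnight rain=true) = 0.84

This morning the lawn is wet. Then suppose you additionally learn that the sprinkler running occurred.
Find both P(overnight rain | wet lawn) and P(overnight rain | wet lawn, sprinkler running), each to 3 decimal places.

Sum P(wet lawn|·) weighted by the priors over the 4 (sprinkler running, overnight rain) configurations:
  P(wet lawn) = 0.07*0.68*0.96 + 0.36*0.68*0.04 + 0.73*0.32*0.96 + 0.84*0.32*0.04
        = 0.045696 + 0.009792 + 0.224256 + 0.010752 = 0.290496
The terms with overnight rain present sum to 0.020544, so
  P(overnight rain | wet lawn) = 0.020544 / 0.290496 ≈ 0.071

Now condition on the additional information:
By total probability over both values of overnight rain:
  P(wet lawn | sprinkler running) = 0.73·0.96 + 0.84·0.04
        = 0.700800 + 0.033600 = 0.734400
The terms with overnight rain present sum to 0.033600, so
  P(overnight rain | wet lawn, sprinkler running) = 0.033600 / 0.734400 ≈ 0.046
— sprinkler running explains away the evidence for overnight rain.

P(overnight rain | wet lawn) ≈ 0.071; P(overnight rain | wet lawn, sprinkler running) ≈ 0.046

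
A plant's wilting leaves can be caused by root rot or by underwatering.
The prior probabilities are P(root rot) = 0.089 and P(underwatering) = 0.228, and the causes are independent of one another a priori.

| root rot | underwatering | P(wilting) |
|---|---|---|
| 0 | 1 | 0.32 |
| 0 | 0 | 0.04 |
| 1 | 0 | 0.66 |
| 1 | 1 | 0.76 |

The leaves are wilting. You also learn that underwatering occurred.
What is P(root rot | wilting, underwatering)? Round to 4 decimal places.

Weight on root rot=true, given the evidence: 0.76·0.089 = 0.067640
The normalizing constant is 0.32·0.911 + 0.76·0.089 = 0.359160
Posterior = 0.067640 / 0.359160 ≈ 0.1883

P(root rot | wilting, underwatering) ≈ 0.1883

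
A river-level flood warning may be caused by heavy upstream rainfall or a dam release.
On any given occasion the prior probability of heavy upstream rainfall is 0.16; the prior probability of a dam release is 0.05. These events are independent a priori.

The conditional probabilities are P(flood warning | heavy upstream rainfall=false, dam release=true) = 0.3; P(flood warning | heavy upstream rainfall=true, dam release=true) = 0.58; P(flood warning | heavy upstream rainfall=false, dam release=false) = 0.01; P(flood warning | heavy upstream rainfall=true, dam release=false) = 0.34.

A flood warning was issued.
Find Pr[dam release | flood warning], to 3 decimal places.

P(flood warning) = 0.01·0.84·0.95 + 0.3·0.84·0.05 + 0.34·0.16·0.95 + 0.58·0.16·0.05 = 0.007980 + 0.012600 + 0.051680 + 0.004640 = 0.076900
Restricting to configurations with dam release present: 0.012600 + 0.004640 = 0.017240.
Hence the posterior is 0.017240/0.076900 ≈ 0.224.

Pr[dam release | flood warning] ≈ 0.224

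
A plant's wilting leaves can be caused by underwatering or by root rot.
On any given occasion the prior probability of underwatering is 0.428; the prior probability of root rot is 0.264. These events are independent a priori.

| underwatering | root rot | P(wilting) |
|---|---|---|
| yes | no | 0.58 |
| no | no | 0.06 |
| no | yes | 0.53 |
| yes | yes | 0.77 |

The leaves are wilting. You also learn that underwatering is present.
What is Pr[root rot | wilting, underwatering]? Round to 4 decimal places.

Pr[root rot | wilting, underwatering] ≈ 0.3226

P(wilting | underwatering) = 0.58*0.736 + 0.77*0.264 = 0.426880 + 0.203280 = 0.630160
The root rot-present share is 0.77*0.264 = 0.203280.
Hence the posterior is 0.203280/0.630160 ≈ 0.3226.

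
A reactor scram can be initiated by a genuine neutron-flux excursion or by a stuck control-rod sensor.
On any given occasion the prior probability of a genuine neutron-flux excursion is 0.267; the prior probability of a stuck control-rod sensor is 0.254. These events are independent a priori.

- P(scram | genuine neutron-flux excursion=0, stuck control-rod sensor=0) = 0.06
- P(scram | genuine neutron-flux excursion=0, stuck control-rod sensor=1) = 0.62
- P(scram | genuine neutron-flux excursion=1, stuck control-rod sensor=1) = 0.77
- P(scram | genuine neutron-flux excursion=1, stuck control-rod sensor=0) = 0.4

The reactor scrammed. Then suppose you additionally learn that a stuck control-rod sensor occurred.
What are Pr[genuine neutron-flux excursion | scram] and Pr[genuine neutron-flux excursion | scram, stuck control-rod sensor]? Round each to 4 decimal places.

Enumerate the 4 (genuine neutron-flux excursion, stuck control-rod sensor) configurations and weight by the priors:
  P(scram) = 0.06·0.733·0.746 + 0.62·0.733·0.254 + 0.4·0.267·0.746 + 0.77·0.267·0.254
        = 0.032809 + 0.115433 + 0.079673 + 0.052220 = 0.280135
The terms with genuine neutron-flux excursion present sum to 0.131893, so
  P(genuine neutron-flux excursion | scram) = 0.131893 / 0.280135 ≈ 0.4708

Now condition on the additional information:
P(scram | stuck control-rod sensor) = 0.62×0.733 + 0.77×0.267 = 0.454460 + 0.205590 = 0.660050
The genuine neutron-flux excursion-present share is 0.77×0.267 = 0.205590.
So P(genuine neutron-flux excursion | scram, stuck control-rod sensor) = 0.205590/0.660050 ≈ 0.3115.
This is intercausal reasoning (explaining away): once stuck control-rod sensor accounts for the scram, genuine neutron-flux excursion becomes less likely.

Pr[genuine neutron-flux excursion | scram] ≈ 0.4708; Pr[genuine neutron-flux excursion | scram, stuck control-rod sensor] ≈ 0.3115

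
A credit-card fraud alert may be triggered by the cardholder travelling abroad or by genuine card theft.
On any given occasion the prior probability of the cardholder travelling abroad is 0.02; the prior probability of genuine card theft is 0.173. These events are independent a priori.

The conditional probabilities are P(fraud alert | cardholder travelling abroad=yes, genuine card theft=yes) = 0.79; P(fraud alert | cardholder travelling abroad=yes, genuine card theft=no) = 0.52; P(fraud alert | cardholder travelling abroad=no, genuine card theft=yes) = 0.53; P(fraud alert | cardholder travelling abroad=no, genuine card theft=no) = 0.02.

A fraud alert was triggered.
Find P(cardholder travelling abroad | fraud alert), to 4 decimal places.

P(cardholder travelling abroad | fraud alert) ≈ 0.0965

By total probability over the 4 (cardholder travelling abroad, genuine card theft) configurations:
  P(fraud alert) = 0.02*0.98*0.827 + 0.53*0.98*0.173 + 0.52*0.02*0.827 + 0.79*0.02*0.173
        = 0.016209 + 0.089856 + 0.008601 + 0.002733 = 0.117399
The terms with cardholder travelling abroad present sum to 0.011334, so
  P(cardholder travelling abroad | fraud alert) = 0.011334 / 0.117399 ≈ 0.0965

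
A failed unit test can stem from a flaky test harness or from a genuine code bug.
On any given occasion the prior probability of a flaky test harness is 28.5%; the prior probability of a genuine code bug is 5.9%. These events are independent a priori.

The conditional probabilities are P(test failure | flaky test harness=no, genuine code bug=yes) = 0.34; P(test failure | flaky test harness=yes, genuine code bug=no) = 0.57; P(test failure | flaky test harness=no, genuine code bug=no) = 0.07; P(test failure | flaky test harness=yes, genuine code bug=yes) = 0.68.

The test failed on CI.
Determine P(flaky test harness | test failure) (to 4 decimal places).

P(flaky test harness | test failure) ≈ 0.7278

P(test failure) = 0.07*0.715*0.941 + 0.34*0.715*0.059 + 0.57*0.285*0.941 + 0.68*0.285*0.059 = 0.047097 + 0.014343 + 0.152865 + 0.011434 = 0.225739
The flaky test harness-present share is 0.152865 + 0.011434 = 0.164299.
P(flaky test harness | test failure) = 0.164299 / 0.225739 ≈ 0.7278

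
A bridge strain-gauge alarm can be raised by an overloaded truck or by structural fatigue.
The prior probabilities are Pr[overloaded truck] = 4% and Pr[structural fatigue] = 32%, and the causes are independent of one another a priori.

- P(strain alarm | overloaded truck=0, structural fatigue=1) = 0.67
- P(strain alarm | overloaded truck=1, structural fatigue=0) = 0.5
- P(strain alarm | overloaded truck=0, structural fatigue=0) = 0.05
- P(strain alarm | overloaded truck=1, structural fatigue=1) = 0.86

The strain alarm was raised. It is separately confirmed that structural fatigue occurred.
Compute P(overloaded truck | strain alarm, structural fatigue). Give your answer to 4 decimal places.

For the numerator, keep only overloaded truck=true terms: 0.86×0.04 = 0.034400
Normalizer over all consistent configurations: 0.67×0.96 + 0.86×0.04 = 0.677600
Posterior = 0.034400 / 0.677600 ≈ 0.0508

P(overloaded truck | strain alarm, structural fatigue) ≈ 0.0508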